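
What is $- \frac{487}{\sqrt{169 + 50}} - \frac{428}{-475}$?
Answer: $\frac{428}{475} - \frac{487 \sqrt{219}}{219} \approx -32.007$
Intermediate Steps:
$- \frac{487}{\sqrt{169 + 50}} - \frac{428}{-475} = - \frac{487}{\sqrt{219}} - - \frac{428}{475} = - 487 \frac{\sqrt{219}}{219} + \frac{428}{475} = - \frac{487 \sqrt{219}}{219} + \frac{428}{475} = \frac{428}{475} - \frac{487 \sqrt{219}}{219}$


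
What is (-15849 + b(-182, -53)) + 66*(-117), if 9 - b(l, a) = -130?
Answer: -23432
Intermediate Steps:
b(l, a) = 139 (b(l, a) = 9 - 1*(-130) = 9 + 130 = 139)
(-15849 + b(-182, -53)) + 66*(-117) = (-15849 + 139) + 66*(-117) = -15710 - 7722 = -23432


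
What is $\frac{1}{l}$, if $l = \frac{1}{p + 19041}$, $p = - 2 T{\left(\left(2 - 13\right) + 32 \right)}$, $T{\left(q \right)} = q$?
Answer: $18999$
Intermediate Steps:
$p = -42$ ($p = - 2 \left(\left(2 - 13\right) + 32\right) = - 2 \left(-11 + 32\right) = \left(-2\right) 21 = -42$)
$l = \frac{1}{18999}$ ($l = \frac{1}{-42 + 19041} = \frac{1}{18999} \approx 5.2634 \cdot 10^{-5}$)
$\frac{1}{l} = \frac{1}{\frac{1}{18999}} = 18999$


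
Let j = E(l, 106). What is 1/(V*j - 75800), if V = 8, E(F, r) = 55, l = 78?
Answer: -1/75360 ≈ -1.3270e-5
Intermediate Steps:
j = 55
1/(V*j - 75800) = 1/(8*55 - 75800) = 1/(440 - 75800) = 1/(-75360) = -1/75360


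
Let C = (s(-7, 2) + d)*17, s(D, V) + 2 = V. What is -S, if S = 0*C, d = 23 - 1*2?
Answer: 0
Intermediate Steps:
s(D, V) = -2 + V
d = 21 (d = 23 - 2 = 21)
C = 357 (C = ((-2 + 2) + 21)*17 = (0 + 21)*17 = 21*17 = 357)
S = 0 (S = 0*357 = 0)
-S = -1*0 = 0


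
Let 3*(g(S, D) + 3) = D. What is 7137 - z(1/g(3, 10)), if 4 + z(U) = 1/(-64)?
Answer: 457025/64 ≈ 7141.0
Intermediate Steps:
g(S, D) = -3 + D/3
z(U) = -257/64 (z(U) = -4 + 1/(-64) = -4 - 1/64 = -257/64)
7137 - z(1/g(3, 10)) = 7137 - 1*(-257/64) = 7137 + 257/64 = 457025/64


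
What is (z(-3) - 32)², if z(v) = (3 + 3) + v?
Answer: 841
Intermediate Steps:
z(v) = 6 + v
(z(-3) - 32)² = ((6 - 3) - 32)² = (3 - 32)² = (-29)² = 841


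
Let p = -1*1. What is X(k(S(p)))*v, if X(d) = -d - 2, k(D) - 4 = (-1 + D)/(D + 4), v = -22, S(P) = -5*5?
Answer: 3344/21 ≈ 159.24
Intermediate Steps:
p = -1
S(P) = -25
k(D) = 4 + (-1 + D)/(4 + D) (k(D) = 4 + (-1 + D)/(D + 4) = 4 + (-1 + D)/(4 + D))
X(d) = -2 - d
X(k(S(p)))*v = (-2 - 5*(3 - 25)/(4 - 25))*(-22) = (-2 - 5*(-22)/(-21))*(-22) = (-2 - 5*(-1)*(-22)/21)*(-22) = (-2 - 1*110/21)*(-22) = (-2 - 110/21)*(-22) = -152/21*(-22) = 3344/21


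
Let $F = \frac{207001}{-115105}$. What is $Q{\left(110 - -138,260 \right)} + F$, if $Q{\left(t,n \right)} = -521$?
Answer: $- \frac{60176706}{115105} \approx -522.8$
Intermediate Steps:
$F = - \frac{207001}{115105}$ ($F = 207001 \left(- \frac{1}{115105}\right) = - \frac{207001}{115105} \approx -1.7984$)
$Q{\left(110 - -138,260 \right)} + F = -521 - \frac{207001}{115105} = - \frac{60176706}{115105}$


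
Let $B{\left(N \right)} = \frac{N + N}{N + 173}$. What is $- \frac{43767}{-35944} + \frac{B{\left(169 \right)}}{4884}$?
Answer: $\frac{9139674331}{7504783704} \approx 1.2178$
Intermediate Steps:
$B{\left(N \right)} = \frac{2 N}{173 + N}$
$- \frac{43767}{-35944} + \frac{B{\left(169 \right)}}{4884} = - \frac{43767}{-35944} + \frac{2 \cdot 169 \frac{1}{173 + 169}}{4884} = \left(-43767\right) \left(- \frac{1}{35944}\right) + 2 \cdot 169 \cdot \frac{1}{342} \cdot \frac{1}{4884} = \frac{43767}{35944} + 2 \cdot 169 \cdot \frac{1}{342} \cdot \frac{1}{4884} = \frac{43767}{35944} + \frac{169}{171} \cdot \frac{1}{4884} = \frac{43767}{35944} + \frac{169}{835164} = \frac{9139674331}{7504783704}$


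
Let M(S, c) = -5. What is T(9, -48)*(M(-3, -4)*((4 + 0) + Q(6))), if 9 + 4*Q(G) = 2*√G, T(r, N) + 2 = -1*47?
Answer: 1715/4 + 245*√6/2 ≈ 728.81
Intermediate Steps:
T(r, N) = -49 (T(r, N) = -2 - 1*47 = -2 - 47 = -49)
Q(G) = -9/4 + √G/2 (Q(G) = -9/4 + (2*√G)/4 = -9/4 + √G/2)
T(9, -48)*(M(-3, -4)*((4 + 0) + Q(6))) = -(-245)*((4 + 0) + (-9/4 + √6/2)) = -(-245)*(4 + (-9/4 + √6/2)) = -(-245)*(7/4 + √6/2) = -49*(-35/4 - 5*√6/2) = 1715/4 + 245*√6/2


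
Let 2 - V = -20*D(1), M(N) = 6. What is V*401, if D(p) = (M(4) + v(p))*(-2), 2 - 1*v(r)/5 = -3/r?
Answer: -496438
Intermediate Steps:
v(r) = 10 + 15/r (v(r) = 10 - (-15)/r = 10 + 15/r)
D(p) = -32 - 30/p (D(p) = (6 + (10 + 15/p))*(-2) = (16 + 15/p)*(-2) = -32 - 30/p)
V = -1238 (V = 2 - (-20)*(-32 - 30/1) = 2 - (-20)*(-32 - 30*1) = 2 - (-20)*(-32 - 30) = 2 - (-20)*(-62) = 2 - 1*1240 = 2 - 1240 = -1238)
V*401 = -1238*401 = -496438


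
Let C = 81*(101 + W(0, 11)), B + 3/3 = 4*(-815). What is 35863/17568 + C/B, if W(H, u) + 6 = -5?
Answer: -3707159/19096416 ≈ -0.19413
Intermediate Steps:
B = -3261 (B = -1 + 4*(-815) = -1 - 3260 = -3261)
W(H, u) = -11 (W(H, u) = -6 - 5 = -11)
C = 7290 (C = 81*(101 - 11) = 81*90 = 7290)
35863/17568 + C/B = 35863/17568 + 7290/(-3261) = 35863*(1/17568) + 7290*(-1/3261) = 35863/17568 - 2430/1087 = -3707159/19096416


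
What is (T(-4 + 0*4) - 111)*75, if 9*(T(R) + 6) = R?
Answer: -26425/3 ≈ -8808.3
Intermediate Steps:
T(R) = -6 + R/9
(T(-4 + 0*4) - 111)*75 = ((-6 + (-4 + 0*4)/9) - 111)*75 = ((-6 + (-4 + 0)/9) - 111)*75 = ((-6 + (1/9)*(-4)) - 111)*75 = ((-6 - 4/9) - 111)*75 = (-58/9 - 111)*75 = -1057/9*75 = -26425/3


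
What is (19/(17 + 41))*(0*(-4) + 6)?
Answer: 57/29 ≈ 1.9655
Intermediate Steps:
(19/(17 + 41))*(0*(-4) + 6) = (19/58)*(0 + 6) = (19*(1/58))*6 = (19/58)*6 = 57/29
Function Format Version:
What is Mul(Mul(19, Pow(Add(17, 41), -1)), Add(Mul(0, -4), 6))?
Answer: Rational(57, 29) ≈ 1.9655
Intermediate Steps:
Mul(Mul(19, Pow(Add(17, 41), -1)), Add(Mul(0, -4), 6)) = Mul(Mul(19, Pow(58, -1)), Add(0, 6)) = Mul(Mul(19, Rational(1, 58)), 6) = Mul(Rational(19, 58), 6) = Rational(57, 29)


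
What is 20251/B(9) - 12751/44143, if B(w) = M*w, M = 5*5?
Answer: 891070918/9932175 ≈ 89.716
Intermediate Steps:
M = 25
B(w) = 25*w
20251/B(9) - 12751/44143 = 20251/((25*9)) - 12751/44143 = 20251/225 - 12751*1/44143 = 20251*(1/225) - 12751/44143 = 20251/225 - 12751/44143 = 891070918/9932175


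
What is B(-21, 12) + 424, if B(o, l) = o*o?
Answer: 865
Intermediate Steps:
B(o, l) = o**2
B(-21, 12) + 424 = (-21)**2 + 424 = 441 + 424 = 865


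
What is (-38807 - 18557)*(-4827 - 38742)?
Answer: 2499292116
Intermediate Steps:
(-38807 - 18557)*(-4827 - 38742) = -57364*(-43569) = 2499292116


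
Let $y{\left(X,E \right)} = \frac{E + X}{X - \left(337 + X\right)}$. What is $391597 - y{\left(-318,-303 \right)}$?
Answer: $\frac{131967568}{337} \approx 3.916 \cdot 10^{5}$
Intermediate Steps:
$y{\left(X,E \right)} = - \frac{E}{337} - \frac{X}{337}$ ($y{\left(X,E \right)} = \frac{E + X}{-337} = \left(E + X\right) \left(- \frac{1}{337}\right) = - \frac{E}{337} - \frac{X}{337}$)
$391597 - y{\left(-318,-303 \right)} = 391597 - \left(\left(- \frac{1}{337}\right) \left(-303\right) - - \frac{318}{337}\right) = 391597 - \left(\frac{303}{337} + \frac{318}{337}\right) = 391597 - \frac{621}{337} = \frac{131967568}{337}$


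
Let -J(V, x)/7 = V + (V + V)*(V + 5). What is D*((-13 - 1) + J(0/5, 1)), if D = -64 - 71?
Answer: 1890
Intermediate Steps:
D = -135
J(V, x) = -7*V - 14*V*(5 + V) (J(V, x) = -7*(V + (V + V)*(V + 5)) = -7*(V + (2*V)*(5 + V)) = -7*(V + 2*V*(5 + V)) = -7*V - 14*V*(5 + V))
D*((-13 - 1) + J(0/5, 1)) = -135*((-13 - 1) - 7*0/5*(11 + 2*(0/5))) = -135*(-14 - 7*0*(⅕)*(11 + 2*(0*(⅕)))) = -135*(-14 - 7*0*(11 + 2*0)) = -135*(-14 - 7*0*(11 + 0)) = -135*(-14 - 7*0*11) = -135*(-14 + 0) = -135*(-14) = 1890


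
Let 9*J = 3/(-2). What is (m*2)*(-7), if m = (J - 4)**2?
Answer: -4375/18 ≈ -243.06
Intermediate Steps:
J = -1/6 (J = (3/(-2))/9 = (3*(-1/2))/9 = (1/9)*(-3/2) = -1/6 ≈ -0.16667)
m = 625/36 (m = (-1/6 - 4)**2 = (-25/6)**2 = 625/36 ≈ 17.361)
(m*2)*(-7) = ((625/36)*2)*(-7) = (625/18)*(-7) = -4375/18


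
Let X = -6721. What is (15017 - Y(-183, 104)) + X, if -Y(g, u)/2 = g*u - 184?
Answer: -30136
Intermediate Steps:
Y(g, u) = 368 - 2*g*u (Y(g, u) = -2*(g*u - 184) = -2*(-184 + g*u) = 368 - 2*g*u)
(15017 - Y(-183, 104)) + X = (15017 - (368 - 2*(-183)*104)) - 6721 = (15017 - (368 + 38064)) - 6721 = (15017 - 1*38432) - 6721 = (15017 - 38432) - 6721 = -23415 - 6721 = -30136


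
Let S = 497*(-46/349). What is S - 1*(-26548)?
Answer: 9242390/349 ≈ 26483.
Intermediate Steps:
S = -22862/349 (S = 497*(-46*1/349) = 497*(-46/349) = -22862/349 ≈ -65.507)
S - 1*(-26548) = -22862/349 - 1*(-26548) = -22862/349 + 26548 = 9242390/349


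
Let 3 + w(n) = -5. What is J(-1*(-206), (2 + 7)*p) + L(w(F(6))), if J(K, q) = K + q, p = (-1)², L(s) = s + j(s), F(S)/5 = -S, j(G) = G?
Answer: 199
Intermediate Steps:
F(S) = -5*S (F(S) = 5*(-S) = -5*S)
w(n) = -8 (w(n) = -3 - 5 = -8)
L(s) = 2*s (L(s) = s + s = 2*s)
p = 1
J(-1*(-206), (2 + 7)*p) + L(w(F(6))) = (-1*(-206) + (2 + 7)*1) + 2*(-8) = (206 + 9*1) - 16 = (206 + 9) - 16 = 215 - 16 = 199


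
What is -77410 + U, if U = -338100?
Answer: -415510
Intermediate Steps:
-77410 + U = -77410 - 338100 = -415510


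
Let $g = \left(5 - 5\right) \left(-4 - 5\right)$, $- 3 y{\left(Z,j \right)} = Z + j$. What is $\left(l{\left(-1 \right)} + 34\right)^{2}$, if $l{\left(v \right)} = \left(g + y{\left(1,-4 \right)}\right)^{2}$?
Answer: $1225$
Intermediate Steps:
$y{\left(Z,j \right)} = - \frac{Z}{3} - \frac{j}{3}$ ($y{\left(Z,j \right)} = - \frac{Z + j}{3} = - \frac{Z}{3} - \frac{j}{3}$)
$g = 0$ ($g = 0 \left(-9\right) = 0$)
$l{\left(v \right)} = 1$ ($l{\left(v \right)} = \left(0 - -1\right)^{2} = \left(0 + \left(- \frac{1}{3} + \frac{4}{3}\right)\right)^{2} = \left(0 + 1\right)^{2} = 1^{2} = 1$)
$\left(l{\left(-1 \right)} + 34\right)^{2} = \left(1 + 34\right)^{2} = 35^{2} = 1225$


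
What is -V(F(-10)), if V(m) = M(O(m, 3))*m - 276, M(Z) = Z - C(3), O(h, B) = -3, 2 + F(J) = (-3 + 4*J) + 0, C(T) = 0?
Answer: 141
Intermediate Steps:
F(J) = -5 + 4*J (F(J) = -2 + ((-3 + 4*J) + 0) = -2 + (-3 + 4*J) = -5 + 4*J)
M(Z) = Z (M(Z) = Z - 1*0 = Z + 0 = Z)
V(m) = -276 - 3*m (V(m) = -3*m - 276 = -276 - 3*m)
-V(F(-10)) = -(-276 - 3*(-5 + 4*(-10))) = -(-276 - 3*(-5 - 40)) = -(-276 - 3*(-45)) = -(-276 + 135) = -1*(-141) = 141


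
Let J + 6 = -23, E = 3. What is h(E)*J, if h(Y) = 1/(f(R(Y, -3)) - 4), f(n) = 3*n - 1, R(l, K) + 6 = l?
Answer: 29/14 ≈ 2.0714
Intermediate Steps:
R(l, K) = -6 + l
f(n) = -1 + 3*n
J = -29 (J = -6 - 23 = -29)
h(Y) = 1/(-23 + 3*Y) (h(Y) = 1/((-1 + 3*(-6 + Y)) - 4) = 1/((-1 + (-18 + 3*Y)) - 4) = 1/((-19 + 3*Y) - 4) = 1/(-23 + 3*Y))
h(E)*J = -29/(-23 + 3*3) = -29/(-23 + 9) = -29/(-14) = -1/14*(-29) = 29/14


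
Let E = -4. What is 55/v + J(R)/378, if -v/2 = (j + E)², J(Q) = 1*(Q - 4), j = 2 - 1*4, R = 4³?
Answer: -305/504 ≈ -0.60516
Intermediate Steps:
R = 64
j = -2 (j = 2 - 4 = -2)
J(Q) = -4 + Q (J(Q) = 1*(-4 + Q) = -4 + Q)
v = -72 (v = -2*(-2 - 4)² = -2*(-6)² = -2*36 = -72)
55/v + J(R)/378 = 55/(-72) + (-4 + 64)/378 = 55*(-1/72) + 60*(1/378) = -55/72 + 10/63 = -305/504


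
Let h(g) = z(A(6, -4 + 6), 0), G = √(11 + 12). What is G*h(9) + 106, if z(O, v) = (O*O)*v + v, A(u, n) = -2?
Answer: 106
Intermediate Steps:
G = √23 ≈ 4.7958
z(O, v) = v + v*O² (z(O, v) = O²*v + v = v*O² + v = v + v*O²)
h(g) = 0 (h(g) = 0*(1 + (-2)²) = 0*(1 + 4) = 0*5 = 0)
G*h(9) + 106 = √23*0 + 106 = 0 + 106 = 106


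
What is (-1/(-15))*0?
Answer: 0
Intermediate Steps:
(-1/(-15))*0 = -1/15*(-1)*0 = (1/15)*0 = 0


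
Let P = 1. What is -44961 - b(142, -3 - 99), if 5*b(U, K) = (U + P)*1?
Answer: -224948/5 ≈ -44990.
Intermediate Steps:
b(U, K) = 1/5 + U/5 (b(U, K) = ((U + 1)*1)/5 = ((1 + U)*1)/5 = (1 + U)/5 = 1/5 + U/5)
-44961 - b(142, -3 - 99) = -44961 - (1/5 + (1/5)*142) = -44961 - (1/5 + 142/5) = -44961 - 1*143/5 = -44961 - 143/5 = -224948/5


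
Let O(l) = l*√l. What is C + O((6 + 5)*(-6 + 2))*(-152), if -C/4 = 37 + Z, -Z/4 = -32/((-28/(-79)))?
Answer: -11148/7 + 13376*I*√11 ≈ -1592.6 + 44363.0*I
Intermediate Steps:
Z = 2528/7 (Z = -(-128)/((-28/(-79))) = -(-128)/((-28*(-1/79))) = -(-128)/28/79 = -(-128)*79/28 = -4*(-632/7) = 2528/7 ≈ 361.14)
O(l) = l^(3/2)
C = -11148/7 (C = -4*(37 + 2528/7) = -4*2787/7 = -11148/7 ≈ -1592.6)
C + O((6 + 5)*(-6 + 2))*(-152) = -11148/7 + ((6 + 5)*(-6 + 2))^(3/2)*(-152) = -11148/7 + (11*(-4))^(3/2)*(-152) = -11148/7 + (-44)^(3/2)*(-152) = -11148/7 - 88*I*√11*(-152) = -11148/7 + 13376*I*√11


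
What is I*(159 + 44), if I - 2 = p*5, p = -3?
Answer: -2639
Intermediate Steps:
I = -13 (I = 2 - 3*5 = 2 - 15 = -13)
I*(159 + 44) = -13*(159 + 44) = -13*203 = -2639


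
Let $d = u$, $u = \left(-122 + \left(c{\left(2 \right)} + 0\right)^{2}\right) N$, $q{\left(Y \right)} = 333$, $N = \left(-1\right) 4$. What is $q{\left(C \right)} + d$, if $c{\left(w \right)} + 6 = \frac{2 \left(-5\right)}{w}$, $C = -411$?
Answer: $337$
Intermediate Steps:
$c{\left(w \right)} = -6 - \frac{10}{w}$ ($c{\left(w \right)} = -6 + \frac{2 \left(-5\right)}{w} = -6 - \frac{10}{w}$)
$N = -4$
$u = 4$ ($u = \left(-122 + \left(\left(-6 - \frac{10}{2}\right) + 0\right)^{2}\right) \left(-4\right) = \left(-122 + \left(\left(-6 - 5\right) + 0\right)^{2}\right) \left(-4\right) = \left(-122 + \left(-11 + 0\right)^{2}\right) \left(-4\right) = \left(-122 + \left(-11\right)^{2}\right) \left(-4\right) = \left(-122 + 121\right) \left(-4\right) = \left(-1\right) \left(-4\right) = 4$)
$d = 4$
$q{\left(C \right)} + d = 333 + 4 = 337$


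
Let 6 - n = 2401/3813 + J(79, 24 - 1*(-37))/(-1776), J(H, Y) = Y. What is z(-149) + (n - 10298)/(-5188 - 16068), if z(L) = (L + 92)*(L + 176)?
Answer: -73819654496971/47981083776 ≈ -1538.5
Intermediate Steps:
n = 12199915/2257296 (n = 6 - (2401/3813 + (24 - 1*(-37))/(-1776)) = 6 - (2401*(1/3813) + (24 + 37)*(-1/1776)) = 6 - (2401/3813 + 61*(-1/1776)) = 6 - (2401/3813 - 61/1776) = 6 - 1*1343861/2257296 = 6 - 1343861/2257296 = 12199915/2257296 ≈ 5.4047)
z(L) = (92 + L)*(176 + L)
z(-149) + (n - 10298)/(-5188 - 16068) = (16192 + (-149)² + 268*(-149)) + (12199915/2257296 - 10298)/(-5188 - 16068) = (16192 + 22201 - 39932) - 23233434293/2257296/(-21256) = -1539 - 23233434293/2257296*(-1/21256) = -1539 + 23233434293/47981083776 = -73819654496971/47981083776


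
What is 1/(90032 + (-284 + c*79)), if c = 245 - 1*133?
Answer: 1/98596 ≈ 1.0142e-5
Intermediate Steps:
c = 112 (c = 245 - 133 = 112)
1/(90032 + (-284 + c*79)) = 1/(90032 + (-284 + 112*79)) = 1/(90032 + (-284 + 8848)) = 1/(90032 + 8564) = 1/98596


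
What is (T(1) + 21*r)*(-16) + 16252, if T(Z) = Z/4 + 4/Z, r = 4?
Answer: 14840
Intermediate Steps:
T(Z) = 4/Z + Z/4 (T(Z) = Z*(1/4) + 4/Z = Z/4 + 4/Z = 4/Z + Z/4)
(T(1) + 21*r)*(-16) + 16252 = ((4/1 + (1/4)*1) + 21*4)*(-16) + 16252 = ((4*1 + 1/4) + 84)*(-16) + 16252 = ((4 + 1/4) + 84)*(-16) + 16252 = (17/4 + 84)*(-16) + 16252 = (353/4)*(-16) + 16252 = -1412 + 16252 = 14840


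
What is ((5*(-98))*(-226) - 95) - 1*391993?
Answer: -281348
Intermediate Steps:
((5*(-98))*(-226) - 95) - 1*391993 = (-490*(-226) - 95) - 391993 = (110740 - 95) - 391993 = 110645 - 391993 = -281348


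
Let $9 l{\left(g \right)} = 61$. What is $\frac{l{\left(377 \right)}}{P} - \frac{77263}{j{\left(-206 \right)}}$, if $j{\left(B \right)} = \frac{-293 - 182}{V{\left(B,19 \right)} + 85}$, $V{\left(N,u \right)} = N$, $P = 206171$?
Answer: $- \frac{17347105651622}{881381025} \approx -19682.0$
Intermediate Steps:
$l{\left(g \right)} = \frac{61}{9}$ ($l{\left(g \right)} = \frac{1}{9} \cdot 61 = \frac{61}{9}$)
$j{\left(B \right)} = - \frac{475}{85 + B}$ ($j{\left(B \right)} = \frac{-293 - 182}{B + 85} = - \frac{475}{85 + B}$)
$\frac{l{\left(377 \right)}}{P} - \frac{77263}{j{\left(-206 \right)}} = \frac{61}{9 \cdot 206171} - \frac{77263}{\left(-475\right) \frac{1}{85 - 206}} = \frac{61}{9} \cdot \frac{1}{206171} - \frac{77263}{\left(-475\right) \frac{1}{-121}} = \frac{61}{1855539} - \frac{77263}{\left(-475\right) \left(- \frac{1}{121}\right)} = \frac{61}{1855539} - \frac{77263}{\frac{475}{121}} = \frac{61}{1855539} - \frac{9348823}{475} = - \frac{17347105651622}{881381025}$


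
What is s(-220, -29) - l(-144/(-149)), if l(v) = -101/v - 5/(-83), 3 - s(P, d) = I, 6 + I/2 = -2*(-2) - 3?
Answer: 1403723/11952 ≈ 117.45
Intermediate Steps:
I = -10 (I = -12 + 2*(-2*(-2) - 3) = -12 + 2*(4 - 3) = -12 + 2*1 = -12 + 2 = -10)
s(P, d) = 13 (s(P, d) = 3 - 1*(-10) = 3 + 10 = 13)
l(v) = 5/83 - 101/v (l(v) = -101/v - 5*(-1/83) = -101/v + 5/83 = 5/83 - 101/v)
s(-220, -29) - l(-144/(-149)) = 13 - (5/83 - 101/((-144/(-149)))) = 13 - (5/83 - 101/((-144*(-1/149)))) = 13 - (5/83 - 101/144/149) = 13 - (5/83 - 101*149/144) = 13 - (5/83 - 15049/144) = 13 - 1*(-1248347/11952) = 13 + 1248347/11952 = 1403723/11952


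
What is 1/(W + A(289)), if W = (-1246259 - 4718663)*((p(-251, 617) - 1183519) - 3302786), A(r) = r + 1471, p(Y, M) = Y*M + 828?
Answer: 1/27679290014928 ≈ 3.6128e-14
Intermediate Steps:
p(Y, M) = 828 + M*Y (p(Y, M) = M*Y + 828 = 828 + M*Y)
A(r) = 1471 + r
W = 27679290013168 (W = (-1246259 - 4718663)*(((828 + 617*(-251)) - 1183519) - 3302786) = -5964922*(((828 - 154867) - 1183519) - 3302786) = -5964922*((-154039 - 1183519) - 3302786) = -5964922*(-1337558 - 3302786) = -5964922*(-4640344) = 27679290013168)
1/(W + A(289)) = 1/(27679290013168 + (1471 + 289)) = 1/(27679290013168 + 1760) = 1/27679290014928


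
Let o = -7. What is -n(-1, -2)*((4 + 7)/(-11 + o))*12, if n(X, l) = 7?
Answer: 154/3 ≈ 51.333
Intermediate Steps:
-n(-1, -2)*((4 + 7)/(-11 + o))*12 = -7*((4 + 7)/(-11 - 7))*12 = -7*(11/(-18))*12 = -7*(11*(-1/18))*12 = -7*(-11/18)*12 = -(-77)*12/18 = -1*(-154/3) = 154/3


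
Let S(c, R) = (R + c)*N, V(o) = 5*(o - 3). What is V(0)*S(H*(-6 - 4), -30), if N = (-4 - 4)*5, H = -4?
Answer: 6000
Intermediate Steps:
N = -40 (N = -8*5 = -40)
V(o) = -15 + 5*o (V(o) = 5*(-3 + o) = -15 + 5*o)
S(c, R) = -40*R - 40*c (S(c, R) = (R + c)*(-40) = -40*R - 40*c)
V(0)*S(H*(-6 - 4), -30) = (-15 + 5*0)*(-40*(-30) - (-160)*(-6 - 4)) = (-15 + 0)*(1200 - (-160)*(-10)) = -15*(1200 - 40*40) = -15*(1200 - 1600) = -15*(-400) = 6000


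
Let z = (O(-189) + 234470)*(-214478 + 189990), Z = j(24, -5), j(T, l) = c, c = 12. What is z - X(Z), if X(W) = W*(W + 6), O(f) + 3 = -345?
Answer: -5733179752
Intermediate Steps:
j(T, l) = 12
Z = 12
O(f) = -348 (O(f) = -3 - 345 = -348)
X(W) = W*(6 + W)
z = -5733179536 (z = (-348 + 234470)*(-214478 + 189990) = 234122*(-24488) = -5733179536)
z - X(Z) = -5733179536 - 12*(6 + 12) = -5733179536 - 12*18 = -5733179536 - 1*216 = -5733179536 - 216 = -5733179752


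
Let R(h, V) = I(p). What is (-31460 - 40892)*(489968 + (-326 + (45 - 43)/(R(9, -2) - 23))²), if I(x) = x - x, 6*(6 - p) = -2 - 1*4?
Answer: -22822937145344/529 ≈ -4.3144e+10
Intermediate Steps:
p = 7 (p = 6 - (-2 - 1*4)/6 = 6 - (-2 - 4)/6 = 6 - ⅙*(-6) = 6 + 1 = 7)
I(x) = 0
R(h, V) = 0
(-31460 - 40892)*(489968 + (-326 + (45 - 43)/(R(9, -2) - 23))²) = (-31460 - 40892)*(489968 + (-326 + (45 - 43)/(0 - 23))²) = -72352*(489968 + (-326 + 2/(-23))²) = -72352*(489968 + (-326 + 2*(-1/23))²) = -72352*(489968 + (-326 - 2/23)²) = -72352*(489968 + (-7500/23)²) = -72352*(489968 + 56250000/529) = -72352*315443072/529 = -22822937145344/529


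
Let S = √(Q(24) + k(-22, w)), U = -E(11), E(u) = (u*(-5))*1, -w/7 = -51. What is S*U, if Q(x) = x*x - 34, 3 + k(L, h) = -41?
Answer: 55*√498 ≈ 1227.4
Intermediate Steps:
w = 357 (w = -7*(-51) = 357)
k(L, h) = -44 (k(L, h) = -3 - 41 = -44)
Q(x) = -34 + x² (Q(x) = x² - 34 = -34 + x²)
E(u) = -5*u (E(u) = -5*u*1 = -5*u)
U = 55 (U = -(-5)*11 = -1*(-55) = 55)
S = √498 (S = √((-34 + 24²) - 44) = √((-34 + 576) - 44) = √(542 - 44) = √498 ≈ 22.316)
S*U = √498*55 = 55*√498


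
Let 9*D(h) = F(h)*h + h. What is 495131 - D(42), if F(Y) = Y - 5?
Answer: 1484861/3 ≈ 4.9495e+5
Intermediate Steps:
F(Y) = -5 + Y
D(h) = h/9 + h*(-5 + h)/9 (D(h) = ((-5 + h)*h + h)/9 = (h*(-5 + h) + h)/9 = (h + h*(-5 + h))/9 = h/9 + h*(-5 + h)/9)
495131 - D(42) = 495131 - 42*(-4 + 42)/9 = 495131 - 42*38/9 = 495131 - 1*532/3 = 495131 - 532/3 = 1484861/3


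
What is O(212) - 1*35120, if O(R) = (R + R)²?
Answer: 144656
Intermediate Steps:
O(R) = 4*R² (O(R) = (2*R)² = 4*R²)
O(212) - 1*35120 = 4*212² - 1*35120 = 4*44944 - 35120 = 179776 - 35120 = 144656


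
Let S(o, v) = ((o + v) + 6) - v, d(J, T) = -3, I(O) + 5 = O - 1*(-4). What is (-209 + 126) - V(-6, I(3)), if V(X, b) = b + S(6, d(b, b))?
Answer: -97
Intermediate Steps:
I(O) = -1 + O (I(O) = -5 + (O - 1*(-4)) = -5 + (O + 4) = -5 + (4 + O) = -1 + O)
S(o, v) = 6 + o (S(o, v) = (6 + o + v) - v = 6 + o)
V(X, b) = 12 + b (V(X, b) = b + (6 + 6) = b + 12 = 12 + b)
(-209 + 126) - V(-6, I(3)) = (-209 + 126) - (12 + (-1 + 3)) = -83 - (12 + 2) = -83 - 1*14 = -83 - 14 = -97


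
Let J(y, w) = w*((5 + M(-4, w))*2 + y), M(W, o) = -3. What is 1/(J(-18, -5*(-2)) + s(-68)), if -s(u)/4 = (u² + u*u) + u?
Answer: -1/36860 ≈ -2.7130e-5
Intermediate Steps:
s(u) = -8*u² - 4*u (s(u) = -4*((u² + u*u) + u) = -4*((u² + u²) + u) = -4*(2*u² + u) = -4*(u + 2*u²) = -8*u² - 4*u)
J(y, w) = w*(4 + y) (J(y, w) = w*((5 - 3)*2 + y) = w*(2*2 + y) = w*(4 + y))
1/(J(-18, -5*(-2)) + s(-68)) = 1/((-5*(-2))*(4 - 18) - 4*(-68)*(1 + 2*(-68))) = 1/(10*(-14) - 4*(-68)*(1 - 136)) = 1/(-140 - 4*(-68)*(-135)) = 1/(-140 - 36720) = 1/(-36860) = -1/36860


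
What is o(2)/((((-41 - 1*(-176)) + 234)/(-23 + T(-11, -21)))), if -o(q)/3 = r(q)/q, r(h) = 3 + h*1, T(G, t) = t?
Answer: 110/123 ≈ 0.89431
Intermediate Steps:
r(h) = 3 + h
o(q) = -3*(3 + q)/q
o(2)/((((-41 - 1*(-176)) + 234)/(-23 + T(-11, -21)))) = (-3 - 9/2)/((((-41 - 1*(-176)) + 234)/(-23 - 21))) = (-3 - 9*½)/((((-41 + 176) + 234)/(-44))) = (-3 - 9/2)/(((135 + 234)*(-1/44))) = -15/(2*(369*(-1/44))) = -15/(2*(-369/44)) = -15/2*(-44/369) = 110/123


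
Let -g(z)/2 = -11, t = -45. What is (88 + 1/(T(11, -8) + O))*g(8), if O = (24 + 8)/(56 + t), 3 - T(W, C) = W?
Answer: 54087/28 ≈ 1931.7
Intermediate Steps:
g(z) = 22 (g(z) = -2*(-11) = 22)
T(W, C) = 3 - W
O = 32/11 (O = (24 + 8)/(56 - 45) = 32/11 ≈ 2.9091)
(88 + 1/(T(11, -8) + O))*g(8) = (88 + 1/((3 - 1*11) + 32/11))*22 = (88 + 1/((3 - 11) + 32/11))*22 = (88 + 1/(-8 + 32/11))*22 = (88 + 1/(-56/11))*22 = (88 - 11/56)*22 = (4917/56)*22 = 54087/28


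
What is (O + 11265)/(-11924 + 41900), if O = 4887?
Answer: 673/1249 ≈ 0.53883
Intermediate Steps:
(O + 11265)/(-11924 + 41900) = (4887 + 11265)/(-11924 + 41900) = 16152/29976 = 16152*(1/29976) = 673/1249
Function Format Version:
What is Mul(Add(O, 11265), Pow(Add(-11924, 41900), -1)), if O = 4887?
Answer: Rational(673, 1249) ≈ 0.53883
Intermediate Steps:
Mul(Add(O, 11265), Pow(Add(-11924, 41900), -1)) = Mul(Add(4887, 11265), Pow(Add(-11924, 41900), -1)) = Mul(16152, Pow(29976, -1)) = Mul(16152, Rational(1, 29976)) = Rational(673, 1249)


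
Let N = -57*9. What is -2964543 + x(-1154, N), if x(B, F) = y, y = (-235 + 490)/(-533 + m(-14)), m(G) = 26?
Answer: -501007852/169 ≈ -2.9645e+6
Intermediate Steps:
N = -513
y = -85/169 (y = (-235 + 490)/(-533 + 26) = 255/(-507) = 255*(-1/507) = -85/169 ≈ -0.50296)
x(B, F) = -85/169
-2964543 + x(-1154, N) = -2964543 - 85/169 = -501007852/169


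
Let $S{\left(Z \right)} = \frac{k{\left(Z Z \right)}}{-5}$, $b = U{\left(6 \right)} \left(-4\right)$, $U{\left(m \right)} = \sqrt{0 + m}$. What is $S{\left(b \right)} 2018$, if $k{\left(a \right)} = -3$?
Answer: $\frac{6054}{5} \approx 1210.8$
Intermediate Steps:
$U{\left(m \right)} = \sqrt{m}$
$b = - 4 \sqrt{6}$ ($b = \sqrt{6} \left(-4\right) = - 4 \sqrt{6} \approx -9.798$)
$S{\left(Z \right)} = \frac{3}{5}$ ($S{\left(Z \right)} = - \frac{3}{-5} = \left(-3\right) \left(- \frac{1}{5}\right) = \frac{3}{5}$)
$S{\left(b \right)} 2018 = \frac{3}{5} \cdot 2018 = \frac{6054}{5}$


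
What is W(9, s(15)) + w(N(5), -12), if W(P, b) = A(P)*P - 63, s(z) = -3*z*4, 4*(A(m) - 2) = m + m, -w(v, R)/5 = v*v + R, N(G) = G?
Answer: -139/2 ≈ -69.500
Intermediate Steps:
w(v, R) = -5*R - 5*v**2 (w(v, R) = -5*(v*v + R) = -5*(v**2 + R) = -5*(R + v**2) = -5*R - 5*v**2)
A(m) = 2 + m/2 (A(m) = 2 + (m + m)/4 = 2 + (2*m)/4 = 2 + m/2)
s(z) = -12*z
W(P, b) = -63 + P*(2 + P/2) (W(P, b) = (2 + P/2)*P - 63 = P*(2 + P/2) - 63 = -63 + P*(2 + P/2))
W(9, s(15)) + w(N(5), -12) = (-63 + (1/2)*9*(4 + 9)) + (-5*(-12) - 5*5**2) = (-63 + (1/2)*9*13) + (60 - 5*25) = (-63 + 117/2) + (60 - 125) = -9/2 - 65 = -139/2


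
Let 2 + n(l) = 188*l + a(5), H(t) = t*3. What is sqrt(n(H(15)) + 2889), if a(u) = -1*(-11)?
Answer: 3*sqrt(1262) ≈ 106.57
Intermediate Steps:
a(u) = 11
H(t) = 3*t
n(l) = 9 + 188*l (n(l) = -2 + (188*l + 11) = -2 + (11 + 188*l) = 9 + 188*l)
sqrt(n(H(15)) + 2889) = sqrt((9 + 188*(3*15)) + 2889) = sqrt((9 + 188*45) + 2889) = sqrt((9 + 8460) + 2889) = sqrt(8469 + 2889) = sqrt(11358) = 3*sqrt(1262)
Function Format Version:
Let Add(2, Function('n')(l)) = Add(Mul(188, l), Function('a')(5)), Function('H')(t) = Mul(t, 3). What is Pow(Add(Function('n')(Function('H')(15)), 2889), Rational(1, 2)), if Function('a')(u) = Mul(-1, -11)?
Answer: Mul(3, Pow(1262, Rational(1, 2))) ≈ 106.57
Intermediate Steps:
Function('a')(u) = 11
Function('H')(t) = Mul(3, t)
Function('n')(l) = Add(9, Mul(188, l)) (Function('n')(l) = Add(-2, Add(Mul(188, l), 11)) = Add(-2, Add(11, Mul(188, l))) = Add(9, Mul(188, l)))
Pow(Add(Function('n')(Function('H')(15)), 2889), Rational(1, 2)) = Pow(Add(Add(9, Mul(188, Mul(3, 15))), 2889), Rational(1, 2)) = Pow(Add(Add(9, Mul(188, 45)), 2889), Rational(1, 2)) = Pow(Add(Add(9, 8460), 2889), Rational(1, 2)) = Pow(Add(8469, 2889), Rational(1, 2)) = Pow(11358, Rational(1, 2)) = Mul(3, Pow(1262, Rational(1, 2)))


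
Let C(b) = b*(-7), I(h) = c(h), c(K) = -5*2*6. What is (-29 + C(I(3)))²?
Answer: 152881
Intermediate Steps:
c(K) = -60 (c(K) = -10*6 = -60)
I(h) = -60
C(b) = -7*b
(-29 + C(I(3)))² = (-29 - 7*(-60))² = (-29 + 420)² = 391² = 152881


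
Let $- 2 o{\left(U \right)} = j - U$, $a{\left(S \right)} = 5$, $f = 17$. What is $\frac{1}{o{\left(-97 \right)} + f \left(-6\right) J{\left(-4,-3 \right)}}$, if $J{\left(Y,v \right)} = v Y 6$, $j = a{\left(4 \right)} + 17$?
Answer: $- \frac{2}{14807} \approx -0.00013507$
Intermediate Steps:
$j = 22$ ($j = 5 + 17 = 22$)
$J{\left(Y,v \right)} = 6 Y v$ ($J{\left(Y,v \right)} = Y v 6 = 6 Y v$)
$o{\left(U \right)} = -11 + \frac{U}{2}$ ($o{\left(U \right)} = - \frac{22 - U}{2} = -11 + \frac{U}{2}$)
$\frac{1}{o{\left(-97 \right)} + f \left(-6\right) J{\left(-4,-3 \right)}} = \frac{1}{\left(-11 + \frac{1}{2} \left(-97\right)\right) + 17 \left(-6\right) 6 \left(-4\right) \left(-3\right)} = \frac{1}{\left(-11 - \frac{97}{2}\right) - 7344} = \frac{1}{- \frac{119}{2} - 7344} = \frac{1}{- \frac{14807}{2}} = - \frac{2}{14807}$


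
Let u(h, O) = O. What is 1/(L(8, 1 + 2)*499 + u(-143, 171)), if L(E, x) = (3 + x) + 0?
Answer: 1/3165 ≈ 0.00031596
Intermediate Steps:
L(E, x) = 3 + x
1/(L(8, 1 + 2)*499 + u(-143, 171)) = 1/((3 + (1 + 2))*499 + 171) = 1/((3 + 3)*499 + 171) = 1/(6*499 + 171) = 1/(2994 + 171) = 1/3165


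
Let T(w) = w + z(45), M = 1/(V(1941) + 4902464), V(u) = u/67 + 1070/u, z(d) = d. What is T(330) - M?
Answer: 239082965487078/637554574979 ≈ 375.00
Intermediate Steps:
V(u) = 1070/u + u/67 (V(u) = u*(1/67) + 1070/u = u/67 + 1070/u = 1070/u + u/67)
M = 130047/637554574979 (M = 1/((1070/1941 + (1/67)*1941) + 4902464) = 1/((1070*(1/1941) + 1941/67) + 4902464) = 1/((1070/1941 + 1941/67) + 4902464) = 1/(3839171/130047 + 4902464) = 1/(637554574979/130047) = 130047/637554574979 ≈ 2.0398e-7)
T(w) = 45 + w (T(w) = w + 45 = 45 + w)
T(330) - M = (45 + 330) - 1*130047/637554574979 = 375 - 130047/637554574979 = 239082965487078/637554574979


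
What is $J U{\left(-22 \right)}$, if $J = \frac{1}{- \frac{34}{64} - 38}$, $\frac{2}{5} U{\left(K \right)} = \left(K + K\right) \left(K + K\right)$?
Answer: $- \frac{154880}{1233} \approx -125.61$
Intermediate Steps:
$U{\left(K \right)} = 10 K^{2}$ ($U{\left(K \right)} = \frac{5 \left(K + K\right) \left(K + K\right)}{2} = \frac{5 \cdot 2 K 2 K}{2} = \frac{5 \cdot 4 K^{2}}{2} = 10 K^{2}$)
$J = - \frac{32}{1233}$ ($J = \frac{1}{\left(-34\right) \frac{1}{64} - 38} = \frac{1}{- \frac{17}{32} - 38} = \frac{1}{- \frac{1233}{32}} = - \frac{32}{1233} \approx -0.025953$)
$J U{\left(-22 \right)} = - \frac{32 \cdot 10 \left(-22\right)^{2}}{1233} = - \frac{32 \cdot 10 \cdot 484}{1233} = \left(- \frac{32}{1233}\right) 4840 = - \frac{154880}{1233}$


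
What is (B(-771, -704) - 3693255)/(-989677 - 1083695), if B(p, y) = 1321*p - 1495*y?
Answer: 1829633/1036686 ≈ 1.7649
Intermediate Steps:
B(p, y) = -1495*y + 1321*p
(B(-771, -704) - 3693255)/(-989677 - 1083695) = ((-1495*(-704) + 1321*(-771)) - 3693255)/(-989677 - 1083695) = ((1052480 - 1018491) - 3693255)/(-2073372) = (33989 - 3693255)*(-1/2073372) = -3659266*(-1/2073372) = 1829633/1036686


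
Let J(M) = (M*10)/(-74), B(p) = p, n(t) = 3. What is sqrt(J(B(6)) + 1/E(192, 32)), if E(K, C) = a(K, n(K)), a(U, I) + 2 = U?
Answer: I*sqrt(39810890)/7030 ≈ 0.89752*I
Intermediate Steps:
J(M) = -5*M/37 (J(M) = (10*M)*(-1/74) = -5*M/37)
a(U, I) = -2 + U
E(K, C) = -2 + K
sqrt(J(B(6)) + 1/E(192, 32)) = sqrt(-5/37*6 + 1/(-2 + 192)) = sqrt(-30/37 + 1/190) = sqrt(-5663/7030) = I*sqrt(39810890)/7030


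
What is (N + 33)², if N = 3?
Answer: 1296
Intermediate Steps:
(N + 33)² = (3 + 33)² = 36² = 1296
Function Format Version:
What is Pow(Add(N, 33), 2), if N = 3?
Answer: 1296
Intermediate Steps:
Pow(Add(N, 33), 2) = Pow(Add(3, 33), 2) = Pow(36, 2) = 1296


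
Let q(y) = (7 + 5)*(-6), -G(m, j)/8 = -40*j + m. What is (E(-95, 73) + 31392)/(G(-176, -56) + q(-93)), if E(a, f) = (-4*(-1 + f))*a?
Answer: -2448/691 ≈ -3.5427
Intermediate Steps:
G(m, j) = -8*m + 320*j (G(m, j) = -8*(-40*j + m) = -8*(m - 40*j) = -8*m + 320*j)
q(y) = -72 (q(y) = 12*(-6) = -72)
E(a, f) = a*(4 - 4*f) (E(a, f) = (4 - 4*f)*a = a*(4 - 4*f))
(E(-95, 73) + 31392)/(G(-176, -56) + q(-93)) = (4*(-95)*(1 - 1*73) + 31392)/((-8*(-176) + 320*(-56)) - 72) = (4*(-95)*(1 - 73) + 31392)/((1408 - 17920) - 72) = (4*(-95)*(-72) + 31392)/(-16512 - 72) = (27360 + 31392)/(-16584) = 58752*(-1/16584) = -2448/691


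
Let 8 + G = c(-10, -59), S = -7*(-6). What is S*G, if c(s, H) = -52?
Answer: -2520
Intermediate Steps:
S = 42
G = -60 (G = -8 - 52 = -60)
S*G = 42*(-60) = -2520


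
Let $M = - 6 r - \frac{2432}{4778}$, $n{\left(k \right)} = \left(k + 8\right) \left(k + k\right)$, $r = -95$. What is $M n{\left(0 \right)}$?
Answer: $0$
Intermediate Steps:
$n{\left(k \right)} = 2 k \left(8 + k\right)$ ($n{\left(k \right)} = \left(8 + k\right) 2 k = 2 k \left(8 + k\right)$)
$M = \frac{1360514}{2389}$ ($M = \left(-6\right) \left(-95\right) - \frac{2432}{4778} = 570 - \frac{1216}{2389} = \frac{1360514}{2389} \approx 569.49$)
$M n{\left(0 \right)} = \frac{1360514 \cdot 2 \cdot 0 \left(8 + 0\right)}{2389} = \frac{1360514 \cdot 2 \cdot 0 \cdot 8}{2389} = \frac{1360514}{2389} \cdot 0 = 0$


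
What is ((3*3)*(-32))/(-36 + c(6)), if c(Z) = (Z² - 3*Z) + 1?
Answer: 288/17 ≈ 16.941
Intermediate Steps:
c(Z) = 1 + Z² - 3*Z
((3*3)*(-32))/(-36 + c(6)) = ((3*3)*(-32))/(-36 + (1 + 6² - 3*6)) = (9*(-32))/(-36 + (1 + 36 - 18)) = -288/(-36 + 19) = -288/(-17) = -288*(-1/17) = 288/17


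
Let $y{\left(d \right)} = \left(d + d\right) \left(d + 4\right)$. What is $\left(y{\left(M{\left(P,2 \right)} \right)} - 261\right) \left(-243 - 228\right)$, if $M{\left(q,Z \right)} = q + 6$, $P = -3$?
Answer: $103149$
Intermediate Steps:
$M{\left(q,Z \right)} = 6 + q$
$y{\left(d \right)} = 2 d \left(4 + d\right)$
$\left(y{\left(M{\left(P,2 \right)} \right)} - 261\right) \left(-243 - 228\right) = \left(2 \left(6 - 3\right) \left(4 + \left(6 - 3\right)\right) - 261\right) \left(-243 - 228\right) = \left(2 \cdot 3 \left(4 + 3\right) - 261\right) \left(-471\right) = \left(2 \cdot 3 \cdot 7 - 261\right) \left(-471\right) = \left(42 - 261\right) \left(-471\right) = \left(-219\right) \left(-471\right) = 103149$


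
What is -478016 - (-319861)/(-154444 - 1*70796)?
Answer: -107668643701/225240 ≈ -4.7802e+5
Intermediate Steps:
-478016 - (-319861)/(-154444 - 1*70796) = -478016 - (-319861)/(-154444 - 70796) = -478016 - (-319861)/(-225240) = -478016 - (-319861)*(-1)/225240 = -478016 - 1*319861/225240 = -478016 - 319861/225240 = -107668643701/225240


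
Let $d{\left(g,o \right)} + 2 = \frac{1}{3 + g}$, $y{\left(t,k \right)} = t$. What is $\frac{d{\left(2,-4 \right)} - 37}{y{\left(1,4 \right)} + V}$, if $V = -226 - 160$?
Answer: $\frac{194}{1925} \approx 0.10078$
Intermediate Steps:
$V = -386$ ($V = -226 - 160 = -386$)
$d{\left(g,o \right)} = -2 + \frac{1}{3 + g}$
$\frac{d{\left(2,-4 \right)} - 37}{y{\left(1,4 \right)} + V} = \frac{\frac{-5 - 4}{3 + 2} - 37}{1 - 386} = \frac{\frac{-5 - 4}{5} - 37}{-385} = \left(\frac{1}{5} \left(-9\right) - 37\right) \left(- \frac{1}{385}\right) = \left(- \frac{9}{5} - 37\right) \left(- \frac{1}{385}\right) = \left(- \frac{194}{5}\right) \left(- \frac{1}{385}\right) = \frac{194}{1925}$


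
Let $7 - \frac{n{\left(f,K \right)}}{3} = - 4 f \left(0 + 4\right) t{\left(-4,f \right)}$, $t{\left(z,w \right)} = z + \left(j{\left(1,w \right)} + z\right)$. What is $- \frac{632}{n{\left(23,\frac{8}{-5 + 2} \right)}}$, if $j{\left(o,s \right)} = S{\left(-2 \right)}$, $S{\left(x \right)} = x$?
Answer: $\frac{632}{11019} \approx 0.057355$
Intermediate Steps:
$j{\left(o,s \right)} = -2$
$t{\left(z,w \right)} = -2 + 2 z$ ($t{\left(z,w \right)} = z + \left(-2 + z\right) = -2 + 2 z$)
$n{\left(f,K \right)} = 21 - 480 f$ ($n{\left(f,K \right)} = 21 - 3 - 4 f \left(0 + 4\right) \left(-2 + 2 \left(-4\right)\right) = 21 - 3 - 4 f 4 \left(-2 - 8\right) = 21 - 3 - 4 \cdot 4 f \left(-10\right) = 21 - 3 - 16 f \left(-10\right) = 21 - 3 \cdot 160 f = 21 - 480 f$)
$- \frac{632}{n{\left(23,\frac{8}{-5 + 2} \right)}} = - \frac{632}{21 - 11040} = - \frac{632}{-11019} = \left(-632\right) \left(- \frac{1}{11019}\right) = \frac{632}{11019}$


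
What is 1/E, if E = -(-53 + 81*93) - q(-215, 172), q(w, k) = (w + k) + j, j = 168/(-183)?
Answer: -61/453601 ≈ -0.00013448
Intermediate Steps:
j = -56/61 (j = 168*(-1/183) = -56/61 ≈ -0.91803)
q(w, k) = -56/61 + k + w (q(w, k) = (w + k) - 56/61 = (k + w) - 56/61 = -56/61 + k + w)
E = -453601/61 (E = -(-53 + 81*93) - (-56/61 + 172 - 215) = -(-53 + 7533) - 1*(-2679/61) = -1*7480 + 2679/61 = -7480 + 2679/61 = -453601/61 ≈ -7436.1)
1/E = 1/(-453601/61) = -61/453601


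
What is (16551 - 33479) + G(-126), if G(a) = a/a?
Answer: -16927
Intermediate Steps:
G(a) = 1
(16551 - 33479) + G(-126) = (16551 - 33479) + 1 = -16928 + 1 = -16927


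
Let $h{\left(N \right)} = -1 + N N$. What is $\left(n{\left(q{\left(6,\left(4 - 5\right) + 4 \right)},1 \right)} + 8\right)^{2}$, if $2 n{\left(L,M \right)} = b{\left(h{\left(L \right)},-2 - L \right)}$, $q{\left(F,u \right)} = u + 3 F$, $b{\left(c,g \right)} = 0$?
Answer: $64$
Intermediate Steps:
$h{\left(N \right)} = -1 + N^{2}$
$n{\left(L,M \right)} = 0$ ($n{\left(L,M \right)} = \frac{1}{2} \cdot 0 = 0$)
$\left(n{\left(q{\left(6,\left(4 - 5\right) + 4 \right)},1 \right)} + 8\right)^{2} = \left(0 + 8\right)^{2} = 8^{2} = 64$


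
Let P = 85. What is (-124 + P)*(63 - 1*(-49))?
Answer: -4368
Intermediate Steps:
(-124 + P)*(63 - 1*(-49)) = (-124 + 85)*(63 - 1*(-49)) = -39*(63 + 49) = -39*112 = -4368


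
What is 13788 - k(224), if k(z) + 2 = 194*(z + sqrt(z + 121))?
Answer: -29666 - 194*sqrt(345) ≈ -33269.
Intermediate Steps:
k(z) = -2 + 194*z + 194*sqrt(121 + z) (k(z) = -2 + 194*(z + sqrt(z + 121)) = -2 + 194*(z + sqrt(121 + z)) = -2 + (194*z + 194*sqrt(121 + z)) = -2 + 194*z + 194*sqrt(121 + z))
13788 - k(224) = 13788 - (-2 + 194*224 + 194*sqrt(121 + 224)) = 13788 - (-2 + 43456 + 194*sqrt(345)) = 13788 - (43454 + 194*sqrt(345)) = 13788 + (-43454 - 194*sqrt(345)) = -29666 - 194*sqrt(345)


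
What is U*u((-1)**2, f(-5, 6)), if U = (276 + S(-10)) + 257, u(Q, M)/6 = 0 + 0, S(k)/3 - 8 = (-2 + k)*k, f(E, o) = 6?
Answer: 0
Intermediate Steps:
S(k) = 24 + 3*k*(-2 + k) (S(k) = 24 + 3*((-2 + k)*k) = 24 + 3*(k*(-2 + k)) = 24 + 3*k*(-2 + k))
u(Q, M) = 0 (u(Q, M) = 6*(0 + 0) = 6*0 = 0)
U = 917 (U = (276 + (24 - 6*(-10) + 3*(-10)**2)) + 257 = (276 + (24 + 60 + 3*100)) + 257 = (276 + (24 + 60 + 300)) + 257 = (276 + 384) + 257 = 660 + 257 = 917)
U*u((-1)**2, f(-5, 6)) = 917*0 = 0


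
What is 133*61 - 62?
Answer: 8051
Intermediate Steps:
133*61 - 62 = 8113 - 62 = 8051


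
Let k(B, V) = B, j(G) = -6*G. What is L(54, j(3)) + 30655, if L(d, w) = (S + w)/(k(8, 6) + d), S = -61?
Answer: 1900531/62 ≈ 30654.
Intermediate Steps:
L(d, w) = (-61 + w)/(8 + d)
L(54, j(3)) + 30655 = (-61 - 6*3)/(8 + 54) + 30655 = (-61 - 18)/62 + 30655 = (1/62)*(-79) + 30655 = -79/62 + 30655 = 1900531/62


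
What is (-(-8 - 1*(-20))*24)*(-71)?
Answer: 20448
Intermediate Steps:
(-(-8 - 1*(-20))*24)*(-71) = (-(-8 + 20)*24)*(-71) = (-1*12*24)*(-71) = -12*24*(-71) = -288*(-71) = 20448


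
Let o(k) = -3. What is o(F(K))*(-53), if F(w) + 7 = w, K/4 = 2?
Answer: 159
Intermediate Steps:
K = 8 (K = 4*2 = 8)
F(w) = -7 + w
o(F(K))*(-53) = -3*(-53) = 159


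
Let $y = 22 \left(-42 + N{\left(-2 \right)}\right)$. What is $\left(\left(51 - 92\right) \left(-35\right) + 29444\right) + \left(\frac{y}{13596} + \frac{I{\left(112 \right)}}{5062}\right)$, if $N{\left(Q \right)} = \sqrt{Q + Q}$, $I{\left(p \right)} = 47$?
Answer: $\frac{16099847701}{521386} + \frac{i}{309} \approx 30879.0 + 0.0032362 i$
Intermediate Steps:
$N{\left(Q \right)} = \sqrt{2} \sqrt{Q}$ ($N{\left(Q \right)} = \sqrt{2 Q} = \sqrt{2} \sqrt{Q}$)
$y = -924 + 44 i$ ($y = 22 \left(-42 + \sqrt{2} \sqrt{-2}\right) = 22 \left(-42 + \sqrt{2} i \sqrt{2}\right) = 22 \left(-42 + 2 i\right) = -924 + 44 i \approx -924.0 + 44.0 i$)
$\left(\left(51 - 92\right) \left(-35\right) + 29444\right) + \left(\frac{y}{13596} + \frac{I{\left(112 \right)}}{5062}\right) = \left(\left(51 - 92\right) \left(-35\right) + 29444\right) + \left(\frac{-924 + 44 i}{13596} + \frac{47}{5062}\right) = \left(\left(-41\right) \left(-35\right) + 29444\right) + \left(\left(-924 + 44 i\right) \frac{1}{13596} + 47 \cdot \frac{1}{5062}\right) = \left(1435 + 29444\right) - \left(\frac{30593}{521386} - \frac{i}{309}\right) = 30879 - \left(\frac{30593}{521386} - \frac{i}{309}\right) = \frac{16099847701}{521386} + \frac{i}{309}$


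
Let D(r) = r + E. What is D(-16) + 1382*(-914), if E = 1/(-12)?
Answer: -15157969/12 ≈ -1.2632e+6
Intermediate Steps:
E = -1/12 ≈ -0.083333
D(r) = -1/12 + r (D(r) = r - 1/12 = -1/12 + r)
D(-16) + 1382*(-914) = (-1/12 - 16) + 1382*(-914) = -193/12 - 1263148 = -15157969/12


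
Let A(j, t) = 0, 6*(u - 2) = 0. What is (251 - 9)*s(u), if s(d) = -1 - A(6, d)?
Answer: -242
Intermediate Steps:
u = 2 (u = 2 + (⅙)*0 = 2 + 0 = 2)
s(d) = -1 (s(d) = -1 - 1*0 = -1 + 0 = -1)
(251 - 9)*s(u) = (251 - 9)*(-1) = 242*(-1) = -242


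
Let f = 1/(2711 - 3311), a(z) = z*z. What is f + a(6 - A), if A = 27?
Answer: 264599/600 ≈ 441.00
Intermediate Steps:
a(z) = z²
f = -1/600 (f = 1/(-600) = -1/600 ≈ -0.0016667)
f + a(6 - A) = -1/600 + (6 - 1*27)² = -1/600 + (6 - 27)² = -1/600 + (-21)² = -1/600 + 441 = 264599/600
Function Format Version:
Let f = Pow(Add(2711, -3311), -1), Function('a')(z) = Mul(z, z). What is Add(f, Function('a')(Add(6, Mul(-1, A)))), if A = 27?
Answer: Rational(264599, 600) ≈ 441.00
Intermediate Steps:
Function('a')(z) = Pow(z, 2)
f = Rational(-1, 600) (f = Pow(-600, -1) = Rational(-1, 600) ≈ -0.0016667)
Add(f, Function('a')(Add(6, Mul(-1, A)))) = Add(Rational(-1, 600), Pow(Add(6, Mul(-1, 27)), 2)) = Add(Rational(-1, 600), Pow(Add(6, -27), 2)) = Add(Rational(-1, 600), Pow(-21, 2)) = Add(Rational(-1, 600), 441) = Rational(264599, 600)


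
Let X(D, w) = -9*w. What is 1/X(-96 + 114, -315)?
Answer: 1/2835 ≈ 0.00035273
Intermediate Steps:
1/X(-96 + 114, -315) = 1/(-9*(-315)) = 1/2835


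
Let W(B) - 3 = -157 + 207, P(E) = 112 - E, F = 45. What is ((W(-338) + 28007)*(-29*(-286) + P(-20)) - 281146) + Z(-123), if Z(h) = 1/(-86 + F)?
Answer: 9682248973/41 ≈ 2.3615e+8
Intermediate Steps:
W(B) = 53 (W(B) = 3 + (-157 + 207) = 3 + 50 = 53)
Z(h) = -1/41 (Z(h) = 1/(-86 + 45) = 1/(-41) = -1/41)
((W(-338) + 28007)*(-29*(-286) + P(-20)) - 281146) + Z(-123) = ((53 + 28007)*(-29*(-286) + (112 - 1*(-20))) - 281146) - 1/41 = (28060*(8294 + (112 + 20)) - 281146) - 1/41 = (28060*(8294 + 132) - 281146) - 1/41 = (28060*8426 - 281146) - 1/41 = (236433560 - 281146) - 1/41 = 236152414 - 1/41 = 9682248973/41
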